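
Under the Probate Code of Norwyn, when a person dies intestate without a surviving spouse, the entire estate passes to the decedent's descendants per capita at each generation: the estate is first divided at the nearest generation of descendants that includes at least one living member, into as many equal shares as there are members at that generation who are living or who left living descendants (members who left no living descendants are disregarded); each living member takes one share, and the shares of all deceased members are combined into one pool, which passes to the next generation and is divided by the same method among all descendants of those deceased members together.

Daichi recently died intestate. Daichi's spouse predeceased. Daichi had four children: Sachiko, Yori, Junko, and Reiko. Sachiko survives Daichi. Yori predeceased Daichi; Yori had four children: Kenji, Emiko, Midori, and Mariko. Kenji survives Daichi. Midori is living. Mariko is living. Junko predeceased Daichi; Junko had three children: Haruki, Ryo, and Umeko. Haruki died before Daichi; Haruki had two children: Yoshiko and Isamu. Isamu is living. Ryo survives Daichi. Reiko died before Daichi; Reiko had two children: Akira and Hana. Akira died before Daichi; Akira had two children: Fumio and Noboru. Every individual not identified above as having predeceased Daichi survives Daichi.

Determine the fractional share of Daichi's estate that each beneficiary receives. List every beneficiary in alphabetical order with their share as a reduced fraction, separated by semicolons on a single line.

There is no surviving spouse, so the entire estate passes to Daichi's descendants per capita at each generation.
At generation 1 (Sachiko, Yori, Junko, Reiko) there are 4 shares of (1)/4 = 1/4 each.
Living: Sachiko — each takes 1/4.
Deceased: Yori, Junko, and Reiko. Their combined 3/4 is pooled and carried to generation 2.
At generation 2 (Kenji, Emiko, Midori, Mariko, Haruki, Ryo, Umeko, Akira, Hana) there are 9 shares of (3/4)/9 = 1/12 each.
Living: Kenji, Emiko, Midori, Mariko, Ryo, Umeko, and Hana — each takes 1/12.
Deceased: Haruki and Akira. Their combined 1/6 is pooled and carried to generation 3.
At generation 3 (Yoshiko, Isamu, Fumio, Noboru) there are 4 shares of (1/6)/4 = 1/24 each.
Living: Yoshiko, Isamu, Fumio, and Noboru — each takes 1/24.

Emiko 1/12; Fumio 1/24; Hana 1/12; Isamu 1/24; Kenji 1/12; Mariko 1/12; Midori 1/12; Noboru 1/24; Ryo 1/12; Sachiko 1/4; Umeko 1/12; Yoshiko 1/24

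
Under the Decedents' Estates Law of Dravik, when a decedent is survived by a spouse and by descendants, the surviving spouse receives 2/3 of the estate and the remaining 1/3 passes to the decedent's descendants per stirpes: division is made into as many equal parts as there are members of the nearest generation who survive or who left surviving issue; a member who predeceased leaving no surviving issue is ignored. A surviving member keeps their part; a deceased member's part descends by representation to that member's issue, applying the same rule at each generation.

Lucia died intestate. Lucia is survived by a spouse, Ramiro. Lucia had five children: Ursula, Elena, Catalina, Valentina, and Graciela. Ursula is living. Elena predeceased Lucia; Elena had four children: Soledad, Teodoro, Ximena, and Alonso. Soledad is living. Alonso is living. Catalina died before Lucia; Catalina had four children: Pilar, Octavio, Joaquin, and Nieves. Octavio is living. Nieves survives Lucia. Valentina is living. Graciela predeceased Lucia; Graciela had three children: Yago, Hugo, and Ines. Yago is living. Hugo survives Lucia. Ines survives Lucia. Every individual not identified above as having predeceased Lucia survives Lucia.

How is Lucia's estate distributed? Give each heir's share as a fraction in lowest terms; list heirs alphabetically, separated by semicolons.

Ramiro, as surviving spouse, takes 2/3.
The remaining 1/3 passes to Lucia's descendants per stirpes.
The 1/3 is divided into 5 equal shares of 1/15 among Ursula, Elena, Catalina, Valentina, Graciela.
Ursula is living and takes 1/15.
Elena predeceased; the 1/15 allotted to Elena's branch passes to Elena's issue by representation.
The 1/15 is divided into 4 equal shares of 1/60 among Soledad, Teodoro, Ximena, Alonso.
Soledad is living and takes 1/60.
Teodoro is living and takes 1/60.
Ximena is living and takes 1/60.
Alonso is living and takes 1/60.
Catalina predeceased; the 1/15 allotted to Catalina's branch passes to Catalina's issue by representation.
The 1/15 is divided into 4 equal shares of 1/60 among Pilar, Octavio, Joaquin, Nieves.
Pilar is living and takes 1/60.
Octavio is living and takes 1/60.
Joaquin is living and takes 1/60.
Nieves is living and takes 1/60.
Valentina is living and takes 1/15.
Graciela predeceased; the 1/15 allotted to Graciela's branch passes to Graciela's issue by representation.
The 1/15 is divided into 3 equal shares of 1/45 among Yago, Hugo, Ines.
Yago is living and takes 1/45.
Hugo is living and takes 1/45.
Ines is living and takes 1/45.

Alonso 1/60; Hugo 1/45; Ines 1/45; Joaquin 1/60; Nieves 1/60; Octavio 1/60; Pilar 1/60; Ramiro 2/3; Soledad 1/60; Teodoro 1/60; Ursula 1/15; Valentina 1/15; Ximena 1/60; Yago 1/45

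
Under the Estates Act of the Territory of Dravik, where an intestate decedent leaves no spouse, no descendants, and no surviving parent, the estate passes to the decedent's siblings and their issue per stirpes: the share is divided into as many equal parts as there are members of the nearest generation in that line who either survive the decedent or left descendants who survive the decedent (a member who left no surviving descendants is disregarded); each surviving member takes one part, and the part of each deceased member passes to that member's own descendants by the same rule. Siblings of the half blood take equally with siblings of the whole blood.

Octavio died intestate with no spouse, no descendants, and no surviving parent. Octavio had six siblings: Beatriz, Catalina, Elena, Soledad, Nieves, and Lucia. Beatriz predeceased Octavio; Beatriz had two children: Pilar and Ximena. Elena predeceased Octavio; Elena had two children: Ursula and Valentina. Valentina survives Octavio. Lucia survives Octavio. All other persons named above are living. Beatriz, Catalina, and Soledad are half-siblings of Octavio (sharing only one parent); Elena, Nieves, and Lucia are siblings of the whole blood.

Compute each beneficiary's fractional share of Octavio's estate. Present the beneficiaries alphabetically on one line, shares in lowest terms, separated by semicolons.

No spouse, descendants, or parent survives, so the estate passes to Octavio's siblings per stirpes.
Half-blood and whole-blood siblings take equally under the stated rule.
The estate is divided into 6 equal shares of 1/6 among Beatriz, Catalina, Elena, Soledad, Nieves, Lucia.
Beatriz predeceased; the 1/6 allotted to Beatriz's branch passes to Beatriz's issue by representation.
The 1/6 is divided into 2 equal shares of 1/12 among Pilar, Ximena.
Pilar is living and takes 1/12.
Ximena is living and takes 1/12.
Catalina is living and takes 1/6.
Elena predeceased; the 1/6 allotted to Elena's branch passes to Elena's issue by representation.
The 1/6 is divided into 2 equal shares of 1/12 among Ursula, Valentina.
Ursula is living and takes 1/12.
Valentina is living and takes 1/12.
Soledad is living and takes 1/6.
Nieves is living and takes 1/6.
Lucia is living and takes 1/6.

Catalina 1/6; Lucia 1/6; Nieves 1/6; Pilar 1/12; Soledad 1/6; Ursula 1/12; Valentina 1/12; Ximena 1/12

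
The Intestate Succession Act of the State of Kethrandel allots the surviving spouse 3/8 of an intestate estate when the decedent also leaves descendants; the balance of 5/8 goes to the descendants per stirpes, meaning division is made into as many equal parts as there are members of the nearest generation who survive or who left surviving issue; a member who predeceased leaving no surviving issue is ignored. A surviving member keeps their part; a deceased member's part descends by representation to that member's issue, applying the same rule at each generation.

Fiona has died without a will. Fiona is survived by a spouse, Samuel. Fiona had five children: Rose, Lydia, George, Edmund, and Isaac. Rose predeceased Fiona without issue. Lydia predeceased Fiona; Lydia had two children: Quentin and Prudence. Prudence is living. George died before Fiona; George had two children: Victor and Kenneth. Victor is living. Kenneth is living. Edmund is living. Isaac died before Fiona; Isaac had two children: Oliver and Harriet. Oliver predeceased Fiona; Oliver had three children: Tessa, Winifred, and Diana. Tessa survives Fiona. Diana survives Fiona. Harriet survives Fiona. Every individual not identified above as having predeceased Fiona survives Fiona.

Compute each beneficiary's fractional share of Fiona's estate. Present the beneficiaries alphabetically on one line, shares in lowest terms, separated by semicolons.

Samuel, as surviving spouse, takes 3/8.
The remaining 5/8 passes to Fiona's descendants per stirpes.
Rose left no surviving issue, so that branch lapses and is disregarded.
The 5/8 is divided into 4 equal shares of 5/32 among Lydia, George, Edmund, Isaac.
Lydia predeceased; the 5/32 allotted to Lydia's branch passes to Lydia's issue by representation.
The 5/32 is divided into 2 equal shares of 5/64 among Quentin, Prudence.
Quentin is living and takes 5/64.
Prudence is living and takes 5/64.
George predeceased; the 5/32 allotted to George's branch passes to George's issue by representation.
The 5/32 is divided into 2 equal shares of 5/64 among Victor, Kenneth.
Victor is living and takes 5/64.
Kenneth is living and takes 5/64.
Edmund is living and takes 5/32.
Isaac predeceased; the 5/32 allotted to Isaac's branch passes to Isaac's issue by representation.
The 5/32 is divided into 2 equal shares of 5/64 among Oliver, Harriet.
Oliver predeceased; the 5/64 allotted to Oliver's branch passes to Oliver's issue by representation.
The 5/64 is divided into 3 equal shares of 5/192 among Tessa, Winifred, Diana.
Tessa is living and takes 5/192.
Winifred is living and takes 5/192.
Diana is living and takes 5/192.
Harriet is living and takes 5/64.

Diana 5/192; Edmund 5/32; Harriet 5/64; Kenneth 5/64; Prudence 5/64; Quentin 5/64; Samuel 3/8; Tessa 5/192; Victor 5/64; Winifred 5/192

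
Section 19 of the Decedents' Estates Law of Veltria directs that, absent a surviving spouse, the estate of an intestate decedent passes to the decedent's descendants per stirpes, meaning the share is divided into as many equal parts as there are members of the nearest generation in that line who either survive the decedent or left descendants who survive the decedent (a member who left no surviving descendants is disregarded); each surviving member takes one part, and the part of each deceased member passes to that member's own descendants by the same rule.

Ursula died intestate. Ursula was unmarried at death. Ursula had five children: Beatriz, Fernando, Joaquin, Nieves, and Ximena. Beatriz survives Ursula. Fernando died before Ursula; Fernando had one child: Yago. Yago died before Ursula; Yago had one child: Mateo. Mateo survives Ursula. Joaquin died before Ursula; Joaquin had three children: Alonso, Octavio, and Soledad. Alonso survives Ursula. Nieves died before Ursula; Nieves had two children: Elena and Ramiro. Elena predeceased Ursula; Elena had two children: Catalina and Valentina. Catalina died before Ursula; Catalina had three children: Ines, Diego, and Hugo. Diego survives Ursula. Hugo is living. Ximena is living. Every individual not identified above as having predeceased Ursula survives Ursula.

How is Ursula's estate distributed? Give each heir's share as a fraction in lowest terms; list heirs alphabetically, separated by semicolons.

There is no surviving spouse, so the entire estate passes to Ursula's descendants per stirpes.
The estate is divided into 5 equal shares of 1/5 among Beatriz, Fernando, Joaquin, Nieves, Ximena.
Beatriz is living and takes 1/5.
Fernando predeceased; the 1/5 allotted to Fernando's branch passes to Fernando's issue by representation.
Yago's line is the sole branch at this level, so the full 1/5 passes to Yago's issue by representation.
Mateo is the sole taker at this level and receives the full 1/5.
Joaquin predeceased; the 1/5 allotted to Joaquin's branch passes to Joaquin's issue by representation.
The 1/5 is divided into 3 equal shares of 1/15 among Alonso, Octavio, Soledad.
Alonso is living and takes 1/15.
Octavio is living and takes 1/15.
Soledad is living and takes 1/15.
Nieves predeceased; the 1/5 allotted to Nieves's branch passes to Nieves's issue by representation.
The 1/5 is divided into 2 equal shares of 1/10 among Elena, Ramiro.
Elena predeceased; the 1/10 allotted to Elena's branch passes to Elena's issue by representation.
The 1/10 is divided into 2 equal shares of 1/20 among Catalina, Valentina.
Catalina predeceased; the 1/20 allotted to Catalina's branch passes to Catalina's issue by representation.
The 1/20 is divided into 3 equal shares of 1/60 among Ines, Diego, Hugo.
Ines is living and takes 1/60.
Diego is living and takes 1/60.
Hugo is living and takes 1/60.
Valentina is living and takes 1/20.
Ramiro is living and takes 1/10.
Ximena is living and takes 1/5.

Alonso 1/15; Beatriz 1/5; Diego 1/60; Hugo 1/60; Ines 1/60; Mateo 1/5; Octavio 1/15; Ramiro 1/10; Soledad 1/15; Valentina 1/20; Ximena 1/5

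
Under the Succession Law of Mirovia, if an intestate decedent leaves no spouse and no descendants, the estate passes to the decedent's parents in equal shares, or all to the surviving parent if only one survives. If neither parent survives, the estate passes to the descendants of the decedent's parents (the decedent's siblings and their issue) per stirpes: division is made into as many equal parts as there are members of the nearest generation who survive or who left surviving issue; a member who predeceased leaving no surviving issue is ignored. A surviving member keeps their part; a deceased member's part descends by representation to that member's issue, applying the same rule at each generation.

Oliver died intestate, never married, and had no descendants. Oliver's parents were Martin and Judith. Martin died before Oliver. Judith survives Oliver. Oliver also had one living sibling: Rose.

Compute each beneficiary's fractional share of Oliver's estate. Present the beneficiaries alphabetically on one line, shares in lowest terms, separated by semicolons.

Judith 1

Only one parent, Judith, survives, so Judith takes the entire estate. The siblings take nothing because a surviving parent has priority.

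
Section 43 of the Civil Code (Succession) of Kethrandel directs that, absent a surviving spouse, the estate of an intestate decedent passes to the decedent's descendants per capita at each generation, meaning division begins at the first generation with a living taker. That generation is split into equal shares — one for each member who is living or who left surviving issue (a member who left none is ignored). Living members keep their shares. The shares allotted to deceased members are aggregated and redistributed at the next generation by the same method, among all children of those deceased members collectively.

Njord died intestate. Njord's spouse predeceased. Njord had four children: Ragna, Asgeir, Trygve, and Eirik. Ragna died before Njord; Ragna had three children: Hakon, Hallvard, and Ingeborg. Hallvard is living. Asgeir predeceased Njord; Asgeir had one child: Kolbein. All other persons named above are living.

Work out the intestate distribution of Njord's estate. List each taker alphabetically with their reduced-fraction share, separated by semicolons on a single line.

There is no surviving spouse, so the entire estate passes to Njord's descendants per capita at each generation.
At generation 1 (Ragna, Asgeir, Trygve, Eirik) there are 4 shares of (1)/4 = 1/4 each.
Living: Trygve and Eirik — each takes 1/4.
Deceased: Ragna and Asgeir. Their combined 1/2 is pooled and carried to generation 2.
At generation 2 (Hakon, Hallvard, Ingeborg, Kolbein) there are 4 shares of (1/2)/4 = 1/8 each.
Living: Hakon, Hallvard, Ingeborg, and Kolbein — each takes 1/8.

Eirik 1/4; Hakon 1/8; Hallvard 1/8; Ingeborg 1/8; Kolbein 1/8; Trygve 1/4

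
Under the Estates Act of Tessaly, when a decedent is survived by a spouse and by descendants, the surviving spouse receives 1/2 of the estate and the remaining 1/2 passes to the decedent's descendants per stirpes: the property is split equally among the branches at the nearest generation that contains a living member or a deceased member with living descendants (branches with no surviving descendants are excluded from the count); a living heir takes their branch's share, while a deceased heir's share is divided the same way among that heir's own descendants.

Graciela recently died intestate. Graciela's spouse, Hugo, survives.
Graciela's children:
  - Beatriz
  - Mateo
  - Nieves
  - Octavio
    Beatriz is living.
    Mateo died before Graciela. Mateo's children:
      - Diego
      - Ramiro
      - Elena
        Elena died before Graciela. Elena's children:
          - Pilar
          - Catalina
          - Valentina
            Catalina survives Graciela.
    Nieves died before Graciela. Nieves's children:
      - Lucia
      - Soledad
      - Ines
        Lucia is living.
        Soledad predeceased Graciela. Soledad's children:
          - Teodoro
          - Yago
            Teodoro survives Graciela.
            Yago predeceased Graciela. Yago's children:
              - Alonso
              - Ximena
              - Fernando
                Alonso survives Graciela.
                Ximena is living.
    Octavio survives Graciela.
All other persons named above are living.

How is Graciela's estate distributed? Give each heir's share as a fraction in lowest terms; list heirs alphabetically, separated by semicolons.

Hugo, as surviving spouse, takes 1/2.
The remaining 1/2 passes to Graciela's descendants per stirpes.
The 1/2 is divided into 4 equal shares of 1/8 among Beatriz, Mateo, Nieves, Octavio.
Beatriz is living and takes 1/8.
Mateo predeceased; the 1/8 allotted to Mateo's branch passes to Mateo's issue by representation.
The 1/8 is divided into 3 equal shares of 1/24 among Diego, Ramiro, Elena.
Diego is living and takes 1/24.
Ramiro is living and takes 1/24.
Elena predeceased; the 1/24 allotted to Elena's branch passes to Elena's issue by representation.
The 1/24 is divided into 3 equal shares of 1/72 among Pilar, Catalina, Valentina.
Pilar is living and takes 1/72.
Catalina is living and takes 1/72.
Valentina is living and takes 1/72.
Nieves predeceased; the 1/8 allotted to Nieves's branch passes to Nieves's issue by representation.
The 1/8 is divided into 3 equal shares of 1/24 among Lucia, Soledad, Ines.
Lucia is living and takes 1/24.
Soledad predeceased; the 1/24 allotted to Soledad's branch passes to Soledad's issue by representation.
The 1/24 is divided into 2 equal shares of 1/48 among Teodoro, Yago.
Teodoro is living and takes 1/48.
Yago predeceased; the 1/48 allotted to Yago's branch passes to Yago's issue by representation.
The 1/48 is divided into 3 equal shares of 1/144 among Alonso, Ximena, Fernando.
Alonso is living and takes 1/144.
Ximena is living and takes 1/144.
Fernando is living and takes 1/144.
Ines is living and takes 1/24.
Octavio is living and takes 1/8.

Alonso 1/144; Beatriz 1/8; Catalina 1/72; Diego 1/24; Fernando 1/144; Hugo 1/2; Ines 1/24; Lucia 1/24; Octavio 1/8; Pilar 1/72; Ramiro 1/24; Teodoro 1/48; Valentina 1/72; Ximena 1/144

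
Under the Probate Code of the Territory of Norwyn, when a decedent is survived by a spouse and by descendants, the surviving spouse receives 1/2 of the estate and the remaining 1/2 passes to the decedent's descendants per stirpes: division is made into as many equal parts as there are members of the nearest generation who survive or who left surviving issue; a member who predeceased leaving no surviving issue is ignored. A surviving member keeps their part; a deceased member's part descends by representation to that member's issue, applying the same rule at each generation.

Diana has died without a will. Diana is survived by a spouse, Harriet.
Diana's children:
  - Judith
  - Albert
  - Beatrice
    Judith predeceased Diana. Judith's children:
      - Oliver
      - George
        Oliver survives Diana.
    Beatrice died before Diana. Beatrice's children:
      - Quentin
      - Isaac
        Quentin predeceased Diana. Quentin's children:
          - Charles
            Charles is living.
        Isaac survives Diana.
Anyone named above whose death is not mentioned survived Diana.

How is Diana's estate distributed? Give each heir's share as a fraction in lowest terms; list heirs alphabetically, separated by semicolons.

Albert 1/6; Charles 1/12; George 1/12; Harriet 1/2; Isaac 1/12; Oliver 1/12

Harriet, as surviving spouse, takes 1/2.
The remaining 1/2 passes to Diana's descendants per stirpes.
The 1/2 is divided into 3 equal shares of 1/6 among Judith, Albert, Beatrice.
Judith predeceased; the 1/6 allotted to Judith's branch passes to Judith's issue by representation.
The 1/6 is divided into 2 equal shares of 1/12 among Oliver, George.
Oliver is living and takes 1/12.
George is living and takes 1/12.
Albert is living and takes 1/6.
Beatrice predeceased; the 1/6 allotted to Beatrice's branch passes to Beatrice's issue by representation.
The 1/6 is divided into 2 equal shares of 1/12 among Quentin, Isaac.
Quentin predeceased; the 1/12 allotted to Quentin's branch passes to Quentin's issue by representation.
Charles is the sole taker at this level and receives the full 1/12.
Isaac is living and takes 1/12.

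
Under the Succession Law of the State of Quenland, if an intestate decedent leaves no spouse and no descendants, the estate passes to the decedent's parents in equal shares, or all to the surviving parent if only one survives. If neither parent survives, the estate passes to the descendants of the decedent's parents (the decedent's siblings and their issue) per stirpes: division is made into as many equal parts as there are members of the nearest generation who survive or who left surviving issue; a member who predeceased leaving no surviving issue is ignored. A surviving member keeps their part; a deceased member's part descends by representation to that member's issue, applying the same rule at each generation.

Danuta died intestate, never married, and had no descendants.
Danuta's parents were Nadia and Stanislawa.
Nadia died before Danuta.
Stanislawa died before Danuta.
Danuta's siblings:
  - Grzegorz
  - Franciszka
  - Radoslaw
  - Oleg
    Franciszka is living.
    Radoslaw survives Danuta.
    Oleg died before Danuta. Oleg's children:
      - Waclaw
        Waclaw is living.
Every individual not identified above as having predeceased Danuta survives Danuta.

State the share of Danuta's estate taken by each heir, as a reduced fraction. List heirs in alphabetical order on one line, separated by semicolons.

Franciszka 1/4; Grzegorz 1/4; Radoslaw 1/4; Waclaw 1/4

Neither parent survives and there are no descendants, so the estate passes to Danuta's siblings and their issue per stirpes.
The estate is divided into 4 equal shares of 1/4 among Grzegorz, Franciszka, Radoslaw, Oleg.
Grzegorz is living and takes 1/4.
Franciszka is living and takes 1/4.
Radoslaw is living and takes 1/4.
Oleg predeceased; the 1/4 allotted to Oleg's branch passes to Oleg's issue by representation.
Waclaw is the sole taker at this level and receives the full 1/4.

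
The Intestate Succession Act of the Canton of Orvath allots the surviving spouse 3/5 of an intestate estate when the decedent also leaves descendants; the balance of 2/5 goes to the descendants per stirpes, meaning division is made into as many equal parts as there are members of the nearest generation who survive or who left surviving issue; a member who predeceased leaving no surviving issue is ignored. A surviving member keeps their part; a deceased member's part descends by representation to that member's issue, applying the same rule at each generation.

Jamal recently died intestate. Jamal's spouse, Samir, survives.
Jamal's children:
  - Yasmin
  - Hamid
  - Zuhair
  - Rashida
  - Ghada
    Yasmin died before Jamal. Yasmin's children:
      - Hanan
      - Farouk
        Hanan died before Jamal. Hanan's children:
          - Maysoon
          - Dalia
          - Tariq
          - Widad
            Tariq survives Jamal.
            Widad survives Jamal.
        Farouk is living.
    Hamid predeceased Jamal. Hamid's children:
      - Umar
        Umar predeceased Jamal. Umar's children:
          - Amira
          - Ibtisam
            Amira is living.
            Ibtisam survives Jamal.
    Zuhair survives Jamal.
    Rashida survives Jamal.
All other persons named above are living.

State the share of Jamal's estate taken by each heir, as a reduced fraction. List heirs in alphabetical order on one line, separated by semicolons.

Samir, as surviving spouse, takes 3/5.
The remaining 2/5 passes to Jamal's descendants per stirpes.
The 2/5 is divided into 5 equal shares of 2/25 among Yasmin, Hamid, Zuhair, Rashida, Ghada.
Yasmin predeceased; the 2/25 allotted to Yasmin's branch passes to Yasmin's issue by representation.
The 2/25 is divided into 2 equal shares of 1/25 among Hanan, Farouk.
Hanan predeceased; the 1/25 allotted to Hanan's branch passes to Hanan's issue by representation.
The 1/25 is divided into 4 equal shares of 1/100 among Maysoon, Dalia, Tariq, Widad.
Maysoon is living and takes 1/100.
Dalia is living and takes 1/100.
Tariq is living and takes 1/100.
Widad is living and takes 1/100.
Farouk is living and takes 1/25.
Hamid predeceased; the 2/25 allotted to Hamid's branch passes to Hamid's issue by representation.
Umar's line is the sole branch at this level, so the full 2/25 passes to Umar's issue by representation.
The 2/25 is divided into 2 equal shares of 1/25 among Amira, Ibtisam.
Amira is living and takes 1/25.
Ibtisam is living and takes 1/25.
Zuhair is living and takes 2/25.
Rashida is living and takes 2/25.
Ghada is living and takes 2/25.

Amira 1/25; Dalia 1/100; Farouk 1/25; Ghada 2/25; Ibtisam 1/25; Maysoon 1/100; Rashida 2/25; Samir 3/5; Tariq 1/100; Widad 1/100; Zuhair 2/25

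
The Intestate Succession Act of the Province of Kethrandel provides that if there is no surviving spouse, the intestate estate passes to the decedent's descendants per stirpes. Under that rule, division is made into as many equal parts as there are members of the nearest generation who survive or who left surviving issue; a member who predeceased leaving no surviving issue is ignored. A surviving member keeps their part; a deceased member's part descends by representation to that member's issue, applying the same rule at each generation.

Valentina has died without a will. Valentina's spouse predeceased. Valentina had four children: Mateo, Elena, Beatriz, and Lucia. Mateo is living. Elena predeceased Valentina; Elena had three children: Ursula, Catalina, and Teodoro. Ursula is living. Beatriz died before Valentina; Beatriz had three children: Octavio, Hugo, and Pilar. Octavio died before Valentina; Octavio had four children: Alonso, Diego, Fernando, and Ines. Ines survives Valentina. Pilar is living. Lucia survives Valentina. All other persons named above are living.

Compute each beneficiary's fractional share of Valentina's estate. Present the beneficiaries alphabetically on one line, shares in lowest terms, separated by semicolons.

Alonso 1/48; Catalina 1/12; Diego 1/48; Fernando 1/48; Hugo 1/12; Ines 1/48; Lucia 1/4; Mateo 1/4; Pilar 1/12; Teodoro 1/12; Ursula 1/12

There is no surviving spouse, so the entire estate passes to Valentina's descendants per stirpes.
The estate is divided into 4 equal shares of 1/4 among Mateo, Elena, Beatriz, Lucia.
Mateo is living and takes 1/4.
Elena predeceased; the 1/4 allotted to Elena's branch passes to Elena's issue by representation.
The 1/4 is divided into 3 equal shares of 1/12 among Ursula, Catalina, Teodoro.
Ursula is living and takes 1/12.
Catalina is living and takes 1/12.
Teodoro is living and takes 1/12.
Beatriz predeceased; the 1/4 allotted to Beatriz's branch passes to Beatriz's issue by representation.
The 1/4 is divided into 3 equal shares of 1/12 among Octavio, Hugo, Pilar.
Octavio predeceased; the 1/12 allotted to Octavio's branch passes to Octavio's issue by representation.
The 1/12 is divided into 4 equal shares of 1/48 among Alonso, Diego, Fernando, Ines.
Alonso is living and takes 1/48.
Diego is living and takes 1/48.
Fernando is living and takes 1/48.
Ines is living and takes 1/48.
Hugo is living and takes 1/12.
Pilar is living and takes 1/12.
Lucia is living and takes 1/4.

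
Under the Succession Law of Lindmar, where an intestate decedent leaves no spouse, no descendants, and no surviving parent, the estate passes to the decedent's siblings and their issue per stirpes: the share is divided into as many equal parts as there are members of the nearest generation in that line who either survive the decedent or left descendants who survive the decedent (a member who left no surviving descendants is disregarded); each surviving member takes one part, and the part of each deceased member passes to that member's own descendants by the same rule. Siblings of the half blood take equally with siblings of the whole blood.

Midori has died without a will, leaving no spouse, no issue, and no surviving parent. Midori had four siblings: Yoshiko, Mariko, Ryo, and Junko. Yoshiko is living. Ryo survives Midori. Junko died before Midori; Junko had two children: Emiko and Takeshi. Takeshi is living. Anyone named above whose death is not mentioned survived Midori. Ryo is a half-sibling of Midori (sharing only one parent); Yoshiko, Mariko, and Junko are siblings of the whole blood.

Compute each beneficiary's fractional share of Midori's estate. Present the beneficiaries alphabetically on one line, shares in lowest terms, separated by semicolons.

Emiko 1/8; Mariko 1/4; Ryo 1/4; Takeshi 1/8; Yoshiko 1/4

No spouse, descendants, or parent survives, so the estate passes to Midori's siblings per stirpes.
Half-blood and whole-blood siblings take equally under the stated rule.
The estate is divided into 4 equal shares of 1/4 among Yoshiko, Mariko, Ryo, Junko.
Yoshiko is living and takes 1/4.
Mariko is living and takes 1/4.
Ryo is living and takes 1/4.
Junko predeceased; the 1/4 allotted to Junko's branch passes to Junko's issue by representation.
The 1/4 is divided into 2 equal shares of 1/8 among Emiko, Takeshi.
Emiko is living and takes 1/8.
Takeshi is living and takes 1/8.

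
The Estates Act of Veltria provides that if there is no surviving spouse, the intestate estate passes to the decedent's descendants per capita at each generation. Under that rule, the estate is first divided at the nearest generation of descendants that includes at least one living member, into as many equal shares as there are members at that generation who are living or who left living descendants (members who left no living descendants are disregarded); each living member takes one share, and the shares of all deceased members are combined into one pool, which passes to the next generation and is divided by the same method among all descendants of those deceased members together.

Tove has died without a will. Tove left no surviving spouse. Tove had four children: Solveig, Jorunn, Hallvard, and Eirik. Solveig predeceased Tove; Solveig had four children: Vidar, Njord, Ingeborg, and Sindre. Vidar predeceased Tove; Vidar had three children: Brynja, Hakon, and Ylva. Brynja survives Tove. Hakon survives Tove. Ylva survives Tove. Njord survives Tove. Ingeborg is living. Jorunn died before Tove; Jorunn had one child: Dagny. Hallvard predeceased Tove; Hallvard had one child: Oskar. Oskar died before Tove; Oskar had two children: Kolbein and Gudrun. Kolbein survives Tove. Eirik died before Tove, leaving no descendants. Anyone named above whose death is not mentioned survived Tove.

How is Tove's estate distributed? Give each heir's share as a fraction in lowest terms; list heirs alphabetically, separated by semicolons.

There is no surviving spouse, so the entire estate passes to Tove's descendants per capita at each generation.
No one at generation 1 (Solveig, Jorunn, Hallvard) is living; moving to the next generation.
At generation 2 (Vidar, Njord, Ingeborg, Sindre, Dagny, Oskar) there are 6 shares of (1)/6 = 1/6 each.
Living: Njord, Ingeborg, Sindre, and Dagny — each takes 1/6.
Deceased: Vidar and Oskar. Their combined 1/3 is pooled and carried to generation 3.
At generation 3 (Brynja, Hakon, Ylva, Kolbein, Gudrun) there are 5 shares of (1/3)/5 = 1/15 each.
Living: Brynja, Hakon, Ylva, Kolbein, and Gudrun — each takes 1/15.

Brynja 1/15; Dagny 1/6; Gudrun 1/15; Hakon 1/15; Ingeborg 1/6; Kolbein 1/15; Njord 1/6; Sindre 1/6; Ylva 1/15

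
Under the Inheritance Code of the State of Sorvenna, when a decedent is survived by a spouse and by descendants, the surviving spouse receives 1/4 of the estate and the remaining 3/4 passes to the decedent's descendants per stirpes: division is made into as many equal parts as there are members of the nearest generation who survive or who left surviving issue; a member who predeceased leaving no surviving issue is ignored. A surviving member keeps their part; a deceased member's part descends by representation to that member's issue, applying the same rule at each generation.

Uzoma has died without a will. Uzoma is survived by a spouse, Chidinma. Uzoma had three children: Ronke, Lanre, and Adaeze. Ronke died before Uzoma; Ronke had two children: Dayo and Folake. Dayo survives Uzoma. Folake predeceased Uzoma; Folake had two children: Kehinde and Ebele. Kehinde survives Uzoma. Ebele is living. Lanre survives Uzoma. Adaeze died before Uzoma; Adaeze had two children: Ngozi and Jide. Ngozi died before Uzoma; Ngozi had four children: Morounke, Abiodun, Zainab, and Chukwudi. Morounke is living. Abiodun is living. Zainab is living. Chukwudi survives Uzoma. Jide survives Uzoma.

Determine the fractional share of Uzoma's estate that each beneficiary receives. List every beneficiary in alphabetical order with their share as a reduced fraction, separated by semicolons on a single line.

Abiodun 1/32; Chidinma 1/4; Chukwudi 1/32; Dayo 1/8; Ebele 1/16; Jide 1/8; Kehinde 1/16; Lanre 1/4; Morounke 1/32; Zainab 1/32

Chidinma, as surviving spouse, takes 1/4.
The remaining 3/4 passes to Uzoma's descendants per stirpes.
The 3/4 is divided into 3 equal shares of 1/4 among Ronke, Lanre, Adaeze.
Ronke predeceased; the 1/4 allotted to Ronke's branch passes to Ronke's issue by representation.
The 1/4 is divided into 2 equal shares of 1/8 among Dayo, Folake.
Dayo is living and takes 1/8.
Folake predeceased; the 1/8 allotted to Folake's branch passes to Folake's issue by representation.
The 1/8 is divided into 2 equal shares of 1/16 among Kehinde, Ebele.
Kehinde is living and takes 1/16.
Ebele is living and takes 1/16.
Lanre is living and takes 1/4.
Adaeze predeceased; the 1/4 allotted to Adaeze's branch passes to Adaeze's issue by representation.
The 1/4 is divided into 2 equal shares of 1/8 among Ngozi, Jide.
Ngozi predeceased; the 1/8 allotted to Ngozi's branch passes to Ngozi's issue by representation.
The 1/8 is divided into 4 equal shares of 1/32 among Morounke, Abiodun, Zainab, Chukwudi.
Morounke is living and takes 1/32.
Abiodun is living and takes 1/32.
Zainab is living and takes 1/32.
Chukwudi is living and takes 1/32.
Jide is living and takes 1/8.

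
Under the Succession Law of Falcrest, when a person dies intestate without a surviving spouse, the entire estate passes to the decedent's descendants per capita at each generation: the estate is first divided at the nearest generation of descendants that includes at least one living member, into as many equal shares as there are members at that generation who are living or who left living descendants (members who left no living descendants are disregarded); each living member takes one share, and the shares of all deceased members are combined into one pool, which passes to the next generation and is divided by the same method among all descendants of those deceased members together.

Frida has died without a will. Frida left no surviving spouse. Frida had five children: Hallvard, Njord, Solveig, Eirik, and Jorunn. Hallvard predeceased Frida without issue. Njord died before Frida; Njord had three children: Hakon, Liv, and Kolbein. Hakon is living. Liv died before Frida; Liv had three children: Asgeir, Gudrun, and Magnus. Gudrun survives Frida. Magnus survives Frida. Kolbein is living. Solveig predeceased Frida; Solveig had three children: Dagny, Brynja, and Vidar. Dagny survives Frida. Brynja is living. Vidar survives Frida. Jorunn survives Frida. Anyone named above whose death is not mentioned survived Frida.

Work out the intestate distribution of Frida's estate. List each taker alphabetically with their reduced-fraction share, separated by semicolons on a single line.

There is no surviving spouse, so the entire estate passes to Frida's descendants per capita at each generation.
At generation 1 (Njord, Solveig, Eirik, Jorunn) there are 4 shares of (1)/4 = 1/4 each.
Living: Eirik and Jorunn — each takes 1/4.
Deceased: Njord and Solveig. Their combined 1/2 is pooled and carried to generation 2.
At generation 2 (Hakon, Liv, Kolbein, Dagny, Brynja, Vidar) there are 6 shares of (1/2)/6 = 1/12 each.
Living: Hakon, Kolbein, Dagny, Brynja, and Vidar — each takes 1/12.
Deceased: Liv. That 1/12 share is carried to generation 3.
At generation 3 (Asgeir, Gudrun, Magnus) there are 3 shares of (1/12)/3 = 1/36 each.
Living: Asgeir, Gudrun, and Magnus — each takes 1/36.

Asgeir 1/36; Brynja 1/12; Dagny 1/12; Eirik 1/4; Gudrun 1/36; Hakon 1/12; Jorunn 1/4; Kolbein 1/12; Magnus 1/36; Vidar 1/12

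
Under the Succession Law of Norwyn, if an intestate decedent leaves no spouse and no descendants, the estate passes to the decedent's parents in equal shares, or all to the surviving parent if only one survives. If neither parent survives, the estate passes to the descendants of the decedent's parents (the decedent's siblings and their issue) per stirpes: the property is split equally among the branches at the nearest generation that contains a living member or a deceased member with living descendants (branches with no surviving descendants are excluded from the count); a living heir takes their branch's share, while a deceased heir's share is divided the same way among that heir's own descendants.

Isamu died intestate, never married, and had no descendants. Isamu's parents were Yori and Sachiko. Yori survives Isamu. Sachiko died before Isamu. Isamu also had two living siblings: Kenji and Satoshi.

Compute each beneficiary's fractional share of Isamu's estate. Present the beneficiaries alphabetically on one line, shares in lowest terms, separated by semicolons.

Only one parent, Yori, survives, so Yori takes the entire estate. The siblings take nothing because a surviving parent has priority.

Yori 1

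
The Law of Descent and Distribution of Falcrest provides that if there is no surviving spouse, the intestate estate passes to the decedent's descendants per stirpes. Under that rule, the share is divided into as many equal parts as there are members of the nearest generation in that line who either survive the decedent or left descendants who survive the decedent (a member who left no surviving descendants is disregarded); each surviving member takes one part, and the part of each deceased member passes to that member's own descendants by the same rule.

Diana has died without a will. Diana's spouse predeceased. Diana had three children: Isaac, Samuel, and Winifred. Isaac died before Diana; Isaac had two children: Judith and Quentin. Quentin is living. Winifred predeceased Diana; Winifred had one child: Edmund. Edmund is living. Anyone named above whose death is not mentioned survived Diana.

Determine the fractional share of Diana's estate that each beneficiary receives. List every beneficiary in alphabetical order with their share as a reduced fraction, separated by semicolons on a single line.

Edmund 1/3; Judith 1/6; Quentin 1/6; Samuel 1/3

There is no surviving spouse, so the entire estate passes to Diana's descendants per stirpes.
The estate is divided into 3 equal shares of 1/3 among Isaac, Samuel, Winifred.
Isaac predeceased; the 1/3 allotted to Isaac's branch passes to Isaac's issue by representation.
The 1/3 is divided into 2 equal shares of 1/6 among Judith, Quentin.
Judith is living and takes 1/6.
Quentin is living and takes 1/6.
Samuel is living and takes 1/3.
Winifred predeceased; the 1/3 allotted to Winifred's branch passes to Winifred's issue by representation.
Edmund is the sole taker at this level and receives the full 1/3.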